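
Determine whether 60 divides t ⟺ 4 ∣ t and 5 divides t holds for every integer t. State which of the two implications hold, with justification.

(→) If 60 ∣ t, write t = 60q. Since 60 = 15·4, t = 4·(15q), so 4 ∣ t; and since 60 = 12·5, t = 5·(12q), so 5 ∣ t.

(←) This fails: take t = 20. Both 4 ∣ 20 and 5 ∣ 20, yet 20 is not a multiple of 60 (since 20 = 0·60 + 20), so 60 ∤ 20.

(⇒) holds; (⇐) fails.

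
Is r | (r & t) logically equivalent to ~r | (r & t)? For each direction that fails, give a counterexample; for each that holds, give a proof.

Both directions fail.

[⇒] This fails. Under r = T, t = F, the left side is true but the right side is false.

[⇐] This fails. Under r = F, t = F, the left side is false but the right side is true.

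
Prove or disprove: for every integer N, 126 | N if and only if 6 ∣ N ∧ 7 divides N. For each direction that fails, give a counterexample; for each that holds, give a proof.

Not equivalent: only (⇒) holds.

Forward direction. If 126 ∣ N, write N = 126q. Since 126 = 21·6, N = 6·(21q), so 6 ∣ N; and since 126 = 18·7, N = 7·(18q), so 7 ∣ N.

Converse. This fails: take N = 42. Both 6 ∣ 42 and 7 ∣ 42, yet 42 is not a multiple of 126 (since 42 = 0·126 + 42), so 126 ∤ 42.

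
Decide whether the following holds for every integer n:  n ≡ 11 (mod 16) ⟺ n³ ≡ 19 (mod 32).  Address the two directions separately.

[⇒] This fails: take n = 27. Then 27 ≡ 11 (mod 16), but 27³ = 19683 ≡ 3 (mod 32), not 19.

[⇐] Conversely, the residues r modulo 32 with r³ ≡ 19 (mod 32) are exactly {11}, and each is ≡ 11 (mod 16).

Not equivalent: only (⇐) holds.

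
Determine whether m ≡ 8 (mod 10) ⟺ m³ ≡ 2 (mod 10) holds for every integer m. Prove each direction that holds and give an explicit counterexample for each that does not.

Forward direction. Suppose m ≡ 8 (mod 10). Write m = 10j + 8. Then (10j + 8)³ = 1000j³ + 2400j² + 1920j + 512 = 10(100j³ + 240j² + 192j + 51) + 2, so m³ ≡ 2 (mod 10).

Converse. Suppose m³ ≡ 2 (mod 10). The only residue r in {0, …, 9} with r³ ≡ 2 (mod 10) is r = 8, so m ≡ 8 (mod 10).

Both implications hold.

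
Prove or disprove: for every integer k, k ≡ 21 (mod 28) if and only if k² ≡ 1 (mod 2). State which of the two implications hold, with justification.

(⇒) Suppose k ≡ 21 (mod 28). Then k² ≡ 21² = 441 (mod 28), and since 2 ∣ 28, also k² ≡ 1 (mod 2).

(⇐) This fails: take k = 1. Then 1² = 1 ≡ 1 (mod 2), yet 1 ≡ 1 (mod 28), not 21.

Not equivalent: only (⇒) holds.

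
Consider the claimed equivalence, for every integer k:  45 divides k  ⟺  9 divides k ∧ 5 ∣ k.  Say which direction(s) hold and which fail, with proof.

The biconditional holds.

(←) Suppose 9 ∣ k and 5 ∣ k. Any common multiple of 9 and 5 is a multiple of their lcm; here gcd(9, 5) = 1, so lcm(9, 5) = 9·5 = 45, so 45 ∣ k.

(→) If 45 ∣ k, write k = 45q. Since 45 = 5·9, k = 9·(5q), so 9 ∣ k; and since 45 = 9·5, k = 5·(9q), so 5 ∣ k.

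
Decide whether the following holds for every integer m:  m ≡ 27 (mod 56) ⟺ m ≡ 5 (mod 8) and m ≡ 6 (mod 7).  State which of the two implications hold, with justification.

Forward direction. This fails: m = 27 gives 27 ≡ 27 (mod 56) but 27 ≡ 3 (mod 8), so the conjunction on the right does not hold.

Converse. This fails: m = 13 satisfies both congruences on the right (13 ≡ 5 mod 8 and 13 ≡ 6 mod 7) yet 13 ≡ 13 (mod 56), not 27.

Neither implication holds.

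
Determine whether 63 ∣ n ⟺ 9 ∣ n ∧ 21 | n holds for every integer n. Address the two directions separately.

Both directions hold.

(→) If 63 ∣ n, write n = 63q. Since 63 = 7·9, n = 9·(7q), so 9 ∣ n; and since 63 = 3·21, n = 21·(3q), so 21 ∣ n.

(←) Suppose 9 ∣ n and 21 ∣ n. Any common multiple of 9 and 21 is a multiple of their lcm; here lcm(9, 21) = 9·21/gcd(9, 21) = 189/3 = 63, so 63 ∣ n.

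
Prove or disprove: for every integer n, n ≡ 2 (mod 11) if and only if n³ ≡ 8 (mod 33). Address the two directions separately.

(→) This fails: take n = 13. Then 13 ≡ 2 (mod 11), but 13³ = 2197 ≡ 19 (mod 33), not 8.

(←) Conversely, the residues r modulo 33 with r³ ≡ 8 (mod 33) are exactly {2}, and each is ≡ 2 (mod 11).

Not equivalent: only (⇐) holds.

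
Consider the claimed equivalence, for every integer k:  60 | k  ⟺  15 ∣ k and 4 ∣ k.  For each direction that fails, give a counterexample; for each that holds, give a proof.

The biconditional holds.

(→) If 60 ∣ k, write k = 60q. Since 60 = 4·15, k = 15·(4q), so 15 ∣ k; and since 60 = 15·4, k = 4·(15q), so 4 ∣ k.

(←) Suppose 15 ∣ k and 4 ∣ k. Any common multiple of 15 and 4 is a multiple of their lcm; here gcd(15, 4) = 1, so lcm(15, 4) = 15·4 = 60, so 60 ∣ k.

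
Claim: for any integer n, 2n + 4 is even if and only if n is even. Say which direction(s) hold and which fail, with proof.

Forward direction. This fails: take n = 7. Then 2n + 4 = 18, which is even, yet n = 7 is odd, not even.

Converse. Suppose n is even. Since 2 is even, 2n is even for every n, so 2n + 4 has the same parity as 4, which is even. Hence 2n + 4 is even.

Only the reverse direction holds.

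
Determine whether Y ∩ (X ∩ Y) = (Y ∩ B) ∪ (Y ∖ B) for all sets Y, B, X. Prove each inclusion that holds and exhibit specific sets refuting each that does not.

(⟸) This inclusion fails. Take Y = {1}, B = ∅, X = ∅; then 1 ∈ (Y ∩ B) ∪ (Y ∖ B) but 1 ∉ Y ∩ (X ∩ Y).

(⟹) Let x ∈ Y ∩ (X ∩ Y). Then either x ∈ Y ∩ X and x ∉ B; or x ∈ Y ∩ B ∩ X. In each case x ∈ (Y ∩ B) ∪ (Y ∖ B), so Y ∩ (X ∩ Y) ⊆ (Y ∩ B) ∪ (Y ∖ B).

The sets are not equal: only the forward inclusion holds.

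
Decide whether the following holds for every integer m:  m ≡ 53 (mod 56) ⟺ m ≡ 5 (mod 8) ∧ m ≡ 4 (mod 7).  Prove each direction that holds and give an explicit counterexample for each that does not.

Equivalent; both directions hold.

[⇐] If m ≡ 5 (mod 8) and m ≡ 4 (mod 7), then by the Chinese remainder theorem m ≡ 53 (mod 56). This is exactly m ≡ 53 (mod 56).

[⇒] Suppose m ≡ 53 (mod 56); write m = 56j + 53. Since 8 ∣ 56, reducing mod 8 gives m ≡ 53 ≡ 5 (mod 8); since 7 ∣ 56, reducing mod 7 gives m ≡ 53 ≡ 4 (mod 7).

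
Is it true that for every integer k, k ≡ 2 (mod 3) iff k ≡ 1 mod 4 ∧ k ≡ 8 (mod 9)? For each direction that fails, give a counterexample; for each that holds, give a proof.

Only the converse holds.

Forward direction. This fails: k = 32 gives 32 ≡ 2 (mod 3) but 32 ≡ 0 (mod 4), so the conjunction on the right does not hold.

Converse. If k ≡ 1 (mod 4) and k ≡ 8 (mod 9), then by the Chinese remainder theorem k ≡ 17 (mod 36). Since 17 ≡ 2 (mod 3) and 3 ∣ 36, we get k ≡ 2 (mod 3).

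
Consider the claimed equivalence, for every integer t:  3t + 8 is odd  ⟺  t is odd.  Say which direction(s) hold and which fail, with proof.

(→) Suppose 3t + 8 is odd. Since 3 is odd, 3t and t have the same parity, so 3t + 8 ≡ t + 8 (mod 2). As 8 is even, 3t + 8 is odd exactly when t is odd. Thus t is odd.

(←) Conversely, suppose t is odd; write t = 2j + 1. Then 3t + 8 = 3·(2j + 1) + 8 = 2·3j + 11, which is odd.

The biconditional holds.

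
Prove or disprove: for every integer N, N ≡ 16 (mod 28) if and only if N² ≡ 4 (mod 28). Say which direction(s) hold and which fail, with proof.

Only the forward implication holds.

(←) This fails: take N = 2. Then 2² = 4 ≡ 4 (mod 28), yet 2 ≡ 2 (mod 28), not 16.

(→) Suppose N ≡ 16 (mod 28). Write N = 28j + 16. Then (28j + 16)² = 784j² + 896j + 256 = 28(28j² + 32j + 9) + 4, so N² ≡ 4 (mod 28).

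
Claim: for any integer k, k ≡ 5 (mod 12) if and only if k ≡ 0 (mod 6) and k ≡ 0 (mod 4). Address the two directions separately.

(→) This fails: k = 5 gives 5 ≡ 5 (mod 12) but 5 ≡ 5 (mod 6), so the conjunction on the right does not hold.

(←) This fails: k = 0 satisfies both congruences on the right (0 ≡ 0 mod 6 and 0 ≡ 0 mod 4) yet 0 ≡ 0 (mod 12), not 5.

Neither implication holds.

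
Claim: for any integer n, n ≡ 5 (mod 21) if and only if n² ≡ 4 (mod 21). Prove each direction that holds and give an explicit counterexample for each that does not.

Only the forward direction holds.

(←) This fails: take n = 2. Then 2² = 4 ≡ 4 (mod 21), yet 2 ≡ 2 (mod 21), not 5.

(→) Suppose n ≡ 5 (mod 21). Write n = 21j + 5. Then (21j + 5)² = 441j² + 210j + 25 = 21(21j² + 10j + 1) + 4, so n² ≡ 4 (mod 21).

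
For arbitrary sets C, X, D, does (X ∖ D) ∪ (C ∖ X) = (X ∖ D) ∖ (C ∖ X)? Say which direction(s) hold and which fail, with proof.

Reverse inclusion. Let x ∈ (X ∖ D) ∖ (C ∖ X). Then either x ∈ X and x ∉ C, D; or x ∈ C ∩ X and x ∉ D. In each case x ∈ (X ∖ D) ∪ (C ∖ X), so (X ∖ D) ∖ (C ∖ X) ⊆ (X ∖ D) ∪ (C ∖ X).

Forward inclusion. This inclusion fails. Take C = {1}, X = ∅, D = ∅; then 1 ∈ (X ∖ D) ∪ (C ∖ X) but 1 ∉ (X ∖ D) ∖ (C ∖ X).

Only the reverse inclusion holds.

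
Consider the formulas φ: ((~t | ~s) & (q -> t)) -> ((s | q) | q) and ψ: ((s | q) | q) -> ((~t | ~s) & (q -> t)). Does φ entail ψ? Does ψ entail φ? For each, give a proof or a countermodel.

(⟹) This fails. Under t = T, s = T, q = F, the left side is true but the right side is false.

(⟸) This fails. Under t = F, s = F, q = F, the left side is false but the right side is true.

(⇒) fails and (⇐) fails.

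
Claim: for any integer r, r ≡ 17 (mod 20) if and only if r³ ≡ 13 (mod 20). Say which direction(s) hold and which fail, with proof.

Both directions hold.

(→) Suppose r ≡ 17 (mod 20). Write r = 20j + 17. Then (20j + 17)³ = 8000j³ + 20400j² + 17340j + 4913 = 20(400j³ + 1020j² + 867j + 245) + 13, so r³ ≡ 13 (mod 20).

(←) Conversely, suppose r³ ≡ 13 (mod 20). The only residue r in {0, …, 19} with r³ ≡ 13 (mod 20) is r = 17, so r ≡ 17 (mod 20).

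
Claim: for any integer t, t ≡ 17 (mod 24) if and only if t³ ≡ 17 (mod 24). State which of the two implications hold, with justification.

The biconditional holds.

(⟹) Suppose t ≡ 17 (mod 24). Write t = 24j + 17. Then (24j + 17)³ = 13824j³ + 29376j² + 20808j + 4913 = 24(576j³ + 1224j² + 867j + 204) + 17, so t³ ≡ 17 (mod 24).

(⟸) Conversely, suppose t³ ≡ 17 (mod 24). The only residue r in {0, …, 23} with r³ ≡ 17 (mod 24) is r = 17, so t ≡ 17 (mod 24).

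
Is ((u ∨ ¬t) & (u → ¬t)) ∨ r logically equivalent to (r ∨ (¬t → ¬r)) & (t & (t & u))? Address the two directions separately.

Forward direction. This fails. Under r = F, u = F, t = F, the left side is true but the right side is false.

Converse. This fails. Under r = F, u = T, t = T, the left side is false but the right side is true.

Neither direction holds.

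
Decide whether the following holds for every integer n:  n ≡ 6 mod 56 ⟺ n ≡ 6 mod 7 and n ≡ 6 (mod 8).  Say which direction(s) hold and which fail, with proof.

(⟹) Suppose n ≡ 6 (mod 56); write n = 56j + 6. Since 7 ∣ 56, reducing mod 7 gives n ≡ 6 (mod 7); since 8 ∣ 56, reducing mod 8 gives n ≡ 6 (mod 8).

(⟸) Conversely, if n ≡ 6 (mod 7) and n ≡ 6 (mod 8), then by the Chinese remainder theorem n ≡ 6 (mod 56). This is exactly n ≡ 6 (mod 56).

Equivalent; both directions hold.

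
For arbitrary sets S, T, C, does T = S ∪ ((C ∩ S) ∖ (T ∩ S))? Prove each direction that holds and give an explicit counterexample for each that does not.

Both inclusions fail.

(⟹) This inclusion fails. Take S = ∅, T = {1}, C = ∅; then 1 ∈ T but 1 ∉ S ∪ ((C ∩ S) ∖ (T ∩ S)).

(⟸) This inclusion fails. Take S = {1}, T = ∅, C = ∅; then 1 ∈ S ∪ ((C ∩ S) ∖ (T ∩ S)) but 1 ∉ T.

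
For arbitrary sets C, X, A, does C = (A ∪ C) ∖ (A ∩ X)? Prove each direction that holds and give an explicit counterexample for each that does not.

Neither inclusion holds.

(⊆) This inclusion fails. Take C = {1}, X = {1}, A = {1}; then 1 ∈ C but 1 ∉ (A ∪ C) ∖ (A ∩ X).

(⊇) This inclusion fails. Take C = ∅, X = ∅, A = {1}; then 1 ∈ (A ∪ C) ∖ (A ∩ X) but 1 ∉ C.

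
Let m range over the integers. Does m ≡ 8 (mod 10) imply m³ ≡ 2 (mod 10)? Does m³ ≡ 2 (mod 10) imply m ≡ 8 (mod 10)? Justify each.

Both implications hold.

(⇒) Suppose m ≡ 8 (mod 10). Write m = 10j + 8. Then (10j + 8)³ = 1000j³ + 2400j² + 1920j + 512 = 10(100j³ + 240j² + 192j + 51) + 2, so m³ ≡ 2 (mod 10).

(⇐) Conversely, suppose m³ ≡ 2 (mod 10). The only residue r in {0, …, 9} with r³ ≡ 2 (mod 10) is r = 8, so m ≡ 8 (mod 10).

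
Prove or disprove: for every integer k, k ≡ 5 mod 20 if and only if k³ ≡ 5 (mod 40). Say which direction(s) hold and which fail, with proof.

[⇐] The residues r modulo 40 with r³ ≡ 5 (mod 40) are exactly {5}, and each is ≡ 5 (mod 20).

[⇒] This fails: take k = 25. Then 25 ≡ 5 (mod 20), but 25³ = 15625 ≡ 25 (mod 40), not 5.

Only the converse holds.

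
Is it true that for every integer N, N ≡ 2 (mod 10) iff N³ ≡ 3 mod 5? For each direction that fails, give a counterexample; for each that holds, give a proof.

Only the forward direction holds.

[⇒] Suppose N ≡ 2 (mod 10). Then N³ ≡ 2³ = 8 (mod 10), and since 5 ∣ 10, also N³ ≡ 3 (mod 5).

[⇐] This fails: take N = 7. Then 7³ = 343 ≡ 3 (mod 5), yet 7 ≡ 7 (mod 10), not 2.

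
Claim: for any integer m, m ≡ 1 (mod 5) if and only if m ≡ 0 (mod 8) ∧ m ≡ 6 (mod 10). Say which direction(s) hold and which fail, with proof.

Only the converse holds.

(⟹) This fails: m = 1 gives 1 ≡ 1 (mod 5) but 1 ≡ 1 (mod 8), so the conjunction on the right does not hold.

(⟸) Conversely, if m ≡ 0 (mod 8) and m ≡ 6 (mod 10), then by the Chinese remainder theorem m ≡ 16 (mod 40). Since 16 ≡ 1 (mod 5) and 5 ∣ 40, we get m ≡ 1 (mod 5).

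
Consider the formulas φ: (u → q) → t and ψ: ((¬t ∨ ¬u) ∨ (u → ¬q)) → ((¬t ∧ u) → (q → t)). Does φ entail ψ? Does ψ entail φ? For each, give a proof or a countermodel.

[⇐] This fails. Under u = F, t = F, q = F, the left side is false but the right side is true.

[⇒] Assume the antecedent. If t is true, the consequent reduces to true regardless of the other variables. If t is false, the antecedent forces (u = T, t = F, q = F), and the consequent holds there. Either way the consequent holds.

Only the forward direction holds.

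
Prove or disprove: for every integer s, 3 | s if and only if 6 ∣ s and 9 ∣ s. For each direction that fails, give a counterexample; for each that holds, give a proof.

(←) Suppose 6 ∣ s and 9 ∣ s. Any common multiple of 6 and 9 is a multiple of their lcm; here lcm(6, 9) = 6·9/gcd(6, 9) = 54/3 = 18, so 18 ∣ s. Since 3 ∣ 18, it follows that 3 ∣ s.

(→) This fails: take s = 3. Certainly 3 ∣ 3, but 6 ∤ 3.

Only the converse holds.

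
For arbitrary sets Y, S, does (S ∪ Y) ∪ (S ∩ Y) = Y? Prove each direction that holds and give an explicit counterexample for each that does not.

(⟸) Let x ∈ Y. Then either x ∈ Y and x ∉ S; or x ∈ Y ∩ S. In each case x ∈ (S ∪ Y) ∪ (S ∩ Y), so Y ⊆ (S ∪ Y) ∪ (S ∩ Y).

(⟹) This inclusion fails. Take Y = ∅, S = {1}; then 1 ∈ (S ∪ Y) ∪ (S ∩ Y) but 1 ∉ Y.

Only the reverse inclusion holds.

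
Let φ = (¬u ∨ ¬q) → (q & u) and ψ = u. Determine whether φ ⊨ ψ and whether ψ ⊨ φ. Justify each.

(⇒) Assume the antecedent. If q is true, the antecedent forces (q = T, u = T), and u holds there. If q is false, the antecedent cannot hold. Either way u holds.

(⇐) This fails. Under q = F, u = T, the left side is false but the right side is true.

The forward direction holds; the converse fails.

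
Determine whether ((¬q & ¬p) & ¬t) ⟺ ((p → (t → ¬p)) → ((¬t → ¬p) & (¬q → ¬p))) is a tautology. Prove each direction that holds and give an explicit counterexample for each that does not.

(⇐) This fails. Under q = T, p = F, t = F, the left side is false but the right side is true.

(⇒) Assume the antecedent. If q is true, the antecedent cannot hold. If q is false, the antecedent forces (q = F, p = F, t = F), and the consequent holds there. Either way the consequent holds.

Only the forward implication holds.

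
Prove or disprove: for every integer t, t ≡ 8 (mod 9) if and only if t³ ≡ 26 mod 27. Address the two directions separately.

(⇒) Suppose t ≡ 8 (mod 9). Working modulo 27, t ∈ {8, 17, 26}; for each such r, r³ ≡ 26 (mod 27).

(⇐) Conversely, the residues r modulo 27 with r³ ≡ 26 (mod 27) are exactly {8, 17, 26}, and each is ≡ 8 (mod 9).

Both implications hold.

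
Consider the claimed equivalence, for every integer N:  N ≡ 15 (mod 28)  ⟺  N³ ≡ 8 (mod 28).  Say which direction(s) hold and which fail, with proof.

Neither direction holds.

Forward direction. This fails: take N = 15. Then 15 ≡ 15 (mod 28), but 15³ = 3375 ≡ 15 (mod 28), not 8.

Converse. This fails: take N = 2. Then 2³ = 8 ≡ 8 (mod 28), yet 2 ≡ 2 (mod 28), not 15.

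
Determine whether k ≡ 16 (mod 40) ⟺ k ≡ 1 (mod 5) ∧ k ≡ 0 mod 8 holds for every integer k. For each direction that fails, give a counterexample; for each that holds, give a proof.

Equivalent; both directions hold.

(→) Suppose k ≡ 16 (mod 40); write k = 40j + 16. Since 5 ∣ 40, reducing mod 5 gives k ≡ 16 ≡ 1 (mod 5); since 8 ∣ 40, reducing mod 8 gives k ≡ 16 ≡ 0 (mod 8).

(←) Conversely, if k ≡ 1 (mod 5) and k ≡ 0 (mod 8), then by the Chinese remainder theorem k ≡ 16 (mod 40). This is exactly k ≡ 16 (mod 40).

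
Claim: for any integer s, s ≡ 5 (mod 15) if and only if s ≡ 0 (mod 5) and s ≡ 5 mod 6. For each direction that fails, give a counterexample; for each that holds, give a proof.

(→) This fails: s = 20 gives 20 ≡ 5 (mod 15) but 20 ≡ 2 (mod 6), so the conjunction on the right does not hold.

(←) Conversely, if s ≡ 0 (mod 5) and s ≡ 5 (mod 6), then by the Chinese remainder theorem s ≡ 5 (mod 30). Since 5 ≡ 5 (mod 15) and 15 ∣ 30, we get s ≡ 5 (mod 15).

Only the reverse direction holds.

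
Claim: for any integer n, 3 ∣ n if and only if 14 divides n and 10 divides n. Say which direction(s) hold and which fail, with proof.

(⇒) This fails: take n = 3. Certainly 3 ∣ 3, but 14 ∤ 3.

(⇐) This fails: take n = 70. Both 14 ∣ 70 and 10 ∣ 70, yet 70 is not a multiple of 3 (since 70 = 23·3 + 1), so 3 ∤ 70.

Neither direction holds.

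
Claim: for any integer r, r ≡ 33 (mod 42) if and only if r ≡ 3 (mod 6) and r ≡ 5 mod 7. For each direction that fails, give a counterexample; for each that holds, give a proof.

Equivalent; both directions hold.

(⇐) If r ≡ 3 (mod 6) and r ≡ 5 (mod 7), then by the Chinese remainder theorem r ≡ 33 (mod 42). This is exactly r ≡ 33 (mod 42).

(⇒) Suppose r ≡ 33 (mod 42); write r = 42j + 33. Since 6 ∣ 42, reducing mod 6 gives r ≡ 33 ≡ 3 (mod 6); since 7 ∣ 42, reducing mod 7 gives r ≡ 33 ≡ 5 (mod 7).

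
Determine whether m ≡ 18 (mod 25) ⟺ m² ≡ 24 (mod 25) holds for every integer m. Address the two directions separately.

(⇐) This fails: take m = 7. Then 7² = 49 ≡ 24 (mod 25), yet 7 ≡ 7 (mod 25), not 18.

(⇒) Suppose m ≡ 18 (mod 25). Write m = 25j + 18. Then (25j + 18)² = 625j² + 900j + 324 = 25(25j² + 36j + 12) + 24, so m² ≡ 24 (mod 25).

(⇒) holds; (⇐) fails.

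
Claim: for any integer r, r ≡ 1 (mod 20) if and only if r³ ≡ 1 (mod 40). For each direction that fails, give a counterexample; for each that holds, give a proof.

Only the converse holds.

(←) The residues r modulo 40 with r³ ≡ 1 (mod 40) are exactly {1}, and each is ≡ 1 (mod 20).

(→) This fails: take r = 21. Then 21 ≡ 1 (mod 20), but 21³ = 9261 ≡ 21 (mod 40), not 1.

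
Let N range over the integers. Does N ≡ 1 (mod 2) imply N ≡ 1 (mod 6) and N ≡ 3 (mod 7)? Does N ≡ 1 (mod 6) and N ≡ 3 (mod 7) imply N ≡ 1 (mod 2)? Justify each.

Only the converse holds.

(→) This fails: N = 1 gives 1 ≡ 1 (mod 2) but 1 ≡ 1 (mod 7), so the conjunction on the right does not hold.

(←) Conversely, if N ≡ 1 (mod 6) and N ≡ 3 (mod 7), then by the Chinese remainder theorem N ≡ 31 (mod 42). Since 31 ≡ 1 (mod 2) and 2 ∣ 42, we get N ≡ 1 (mod 2).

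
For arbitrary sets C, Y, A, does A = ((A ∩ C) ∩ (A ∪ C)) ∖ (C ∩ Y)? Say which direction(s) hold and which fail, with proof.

(⊆) This inclusion fails. Take C = ∅, Y = ∅, A = {1}; then 1 ∈ A but 1 ∉ ((A ∩ C) ∩ (A ∪ C)) ∖ (C ∩ Y).

(⊇) Let x ∈ ((A ∩ C) ∩ (A ∪ C)) ∖ (C ∩ Y). Then x ∈ C ∩ A and x ∉ Y, from which x ∈ A.

(⊆) fails; (⊇) holds.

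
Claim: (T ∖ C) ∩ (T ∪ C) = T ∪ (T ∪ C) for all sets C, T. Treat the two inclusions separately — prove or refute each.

(⟹) Let x ∈ (T ∖ C) ∩ (T ∪ C). Then x ∈ T and x ∉ C, from which x ∈ T ∪ (T ∪ C).

(⟸) This inclusion fails. Take C = {1}, T = ∅; then 1 ∈ T ∪ (T ∪ C) but 1 ∉ (T ∖ C) ∩ (T ∪ C).

The sets are not equal: only the forward inclusion holds.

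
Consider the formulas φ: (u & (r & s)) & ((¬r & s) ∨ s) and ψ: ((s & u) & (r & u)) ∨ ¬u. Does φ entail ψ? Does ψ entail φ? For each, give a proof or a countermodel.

The forward direction holds; the converse fails.

[⇐] This fails. Under r = F, s = F, u = F, the left side is false but the right side is true.

[⇒] Assume the antecedent. If r is true, the antecedent forces (r = T, s = T, u = T), and ((s & u) & (r & u)) ∨ ¬u holds there. If r is false, the antecedent cannot hold. Either way ((s & u) & (r & u)) ∨ ¬u holds.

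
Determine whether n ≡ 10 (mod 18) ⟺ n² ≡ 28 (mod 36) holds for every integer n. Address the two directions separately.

(→) Suppose n ≡ 10 (mod 18). Working modulo 36, n ∈ {10, 28}; for each such r, r² ≡ 28 (mod 36).

(←) This fails: take n = 8. Then 8² = 64 ≡ 28 (mod 36), yet 8 ≡ 8 (mod 18), not 10.

The forward direction holds; the converse fails.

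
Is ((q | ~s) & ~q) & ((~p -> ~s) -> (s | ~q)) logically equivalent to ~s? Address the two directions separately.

Forward direction. Assume the antecedent. If s is true, the antecedent cannot hold. If s is false, ~s reduces to true regardless of the other variables. Either way ~s holds.

Converse. This fails. Under s = F, p = F, q = T, the left side is false but the right side is true.

(⇒) holds; (⇐) fails.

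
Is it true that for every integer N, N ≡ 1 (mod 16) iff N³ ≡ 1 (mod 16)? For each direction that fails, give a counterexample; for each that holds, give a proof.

The biconditional holds.

[⇐] Suppose N³ ≡ 1 (mod 16). The only residue r in {0, …, 15} with r³ ≡ 1 (mod 16) is r = 1, so N ≡ 1 (mod 16).

[⇒] Suppose N ≡ 1 (mod 16). Write N = 16j + 1. Then (16j + 1)³ = 4096j³ + 768j² + 48j + 1 = 16(256j³ + 48j² + 3j) + 1, so N³ ≡ 1 (mod 16).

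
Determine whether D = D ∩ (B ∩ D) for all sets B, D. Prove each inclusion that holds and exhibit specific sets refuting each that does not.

The sets are not equal: only the reverse inclusion holds.

(⟹) This inclusion fails. Take B = ∅, D = {1}; then 1 ∈ D but 1 ∉ D ∩ (B ∩ D).

(⟸) Let x ∈ D ∩ (B ∩ D). Then x ∈ B ∩ D, from which x ∈ D.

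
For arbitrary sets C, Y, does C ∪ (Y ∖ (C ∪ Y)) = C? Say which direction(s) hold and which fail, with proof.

(⟸) Let x ∈ C. Then either x ∈ C and x ∉ Y; or x ∈ C ∩ Y. In each case x ∈ C ∪ (Y ∖ (C ∪ Y)), so C ⊆ C ∪ (Y ∖ (C ∪ Y)).

(⟹) Let x ∈ C ∪ (Y ∖ (C ∪ Y)). Then either x ∈ C and x ∉ Y; or x ∈ C ∩ Y. In each case x ∈ C, so C ∪ (Y ∖ (C ∪ Y)) ⊆ C.

The two sets are equal.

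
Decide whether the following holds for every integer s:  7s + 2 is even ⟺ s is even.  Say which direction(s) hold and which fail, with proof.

(⇐) Suppose s is even; write s = 2j. Then 7s + 2 = 7·(2j) + 2 = 2·7j + 2, which is even.

(⇒) Suppose 7s + 2 is even. Since 7 is odd, 7s and s have the same parity, so 7s + 2 ≡ s + 2 (mod 2). As 2 is even, 7s + 2 is even exactly when s is even. Thus s is even.

Both directions hold.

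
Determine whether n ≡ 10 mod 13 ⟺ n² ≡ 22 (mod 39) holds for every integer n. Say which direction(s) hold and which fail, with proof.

Both directions fail.

Forward direction. This fails: take n = 36. Then 36 ≡ 10 (mod 13), but 36² = 1296 ≡ 9 (mod 39), not 22.

Converse. This fails: take n = 16. Then 16² = 256 ≡ 22 (mod 39), yet 16 ≡ 3 (mod 13), not 10.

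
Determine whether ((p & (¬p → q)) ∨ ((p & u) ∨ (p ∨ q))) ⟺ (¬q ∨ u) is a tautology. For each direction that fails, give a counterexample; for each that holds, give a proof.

Neither implication holds.

(⇒) This fails. Under p = F, q = T, u = F, the left side is true but the right side is false.

(⇐) This fails. Under p = F, q = F, u = F, the left side is false but the right side is true.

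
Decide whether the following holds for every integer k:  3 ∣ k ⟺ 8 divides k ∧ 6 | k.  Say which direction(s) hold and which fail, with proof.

(⇒) This fails: take k = 3. Certainly 3 ∣ 3, but 8 ∤ 3.

(⇐) Suppose 8 ∣ k and 6 ∣ k. Any common multiple of 8 and 6 is a multiple of their lcm; here lcm(8, 6) = 8·6/gcd(8, 6) = 48/2 = 24, so 24 ∣ k. Since 3 ∣ 24, it follows that 3 ∣ k.

Not equivalent: only (⇐) holds.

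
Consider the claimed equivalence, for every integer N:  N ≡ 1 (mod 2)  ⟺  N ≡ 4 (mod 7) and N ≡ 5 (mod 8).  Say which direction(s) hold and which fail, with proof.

Converse. If N ≡ 4 (mod 7) and N ≡ 5 (mod 8), then by the Chinese remainder theorem N ≡ 53 (mod 56). Since 53 ≡ 1 (mod 2) and 2 ∣ 56, we get N ≡ 1 (mod 2).

Forward direction. This fails: N = 1 gives 1 ≡ 1 (mod 2) but 1 ≡ 1 (mod 7), so the conjunction on the right does not hold.

Not equivalent: only (⇐) holds.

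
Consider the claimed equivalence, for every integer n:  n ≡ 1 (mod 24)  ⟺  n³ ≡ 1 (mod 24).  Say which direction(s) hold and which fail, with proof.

The biconditional holds.

(→) Suppose n ≡ 1 (mod 24). Write n = 24j + 1. Then (24j + 1)³ = 13824j³ + 1728j² + 72j + 1 = 24(576j³ + 72j² + 3j) + 1, so n³ ≡ 1 (mod 24).

(←) Conversely, suppose n³ ≡ 1 (mod 24). The only residue r in {0, …, 23} with r³ ≡ 1 (mod 24) is r = 1, so n ≡ 1 (mod 24).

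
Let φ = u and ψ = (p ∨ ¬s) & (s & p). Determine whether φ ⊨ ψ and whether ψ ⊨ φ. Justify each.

Both directions fail.

(⇒) This fails. Under s = F, u = T, p = F, the left side is true but the right side is false.

(⇐) This fails. Under s = T, u = F, p = T, the left side is false but the right side is true.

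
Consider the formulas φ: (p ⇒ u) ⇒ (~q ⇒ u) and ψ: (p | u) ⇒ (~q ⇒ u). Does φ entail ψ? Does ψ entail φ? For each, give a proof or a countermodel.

Neither direction holds.

Forward direction. This fails. Under q = F, u = F, p = T, the left side is true but the right side is false.

Converse. This fails. Under q = F, u = F, p = F, the left side is false but the right side is true.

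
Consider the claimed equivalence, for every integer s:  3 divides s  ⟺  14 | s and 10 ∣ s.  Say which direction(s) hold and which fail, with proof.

[⇒] This fails: take s = 3. Certainly 3 ∣ 3, but 14 ∤ 3.

[⇐] This fails: take s = 70. Both 14 ∣ 70 and 10 ∣ 70, yet 70 is not a multiple of 3 (since 70 = 23·3 + 1), so 3 ∤ 70.

Both directions fail.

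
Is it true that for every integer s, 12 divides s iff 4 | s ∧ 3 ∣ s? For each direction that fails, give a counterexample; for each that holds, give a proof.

[⇒] If 12 ∣ s, write s = 12q. Since 12 = 3·4, s = 4·(3q), so 4 ∣ s; and since 12 = 4·3, s = 3·(4q), so 3 ∣ s.

[⇐] Suppose 4 ∣ s and 3 ∣ s. Any common multiple of 4 and 3 is a multiple of their lcm; here gcd(4, 3) = 1, so lcm(4, 3) = 4·3 = 12, so 12 ∣ s.

Both directions hold; the statement is true.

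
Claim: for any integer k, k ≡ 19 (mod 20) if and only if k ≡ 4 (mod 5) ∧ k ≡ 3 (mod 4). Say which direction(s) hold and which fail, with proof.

The biconditional holds.

(⟹) Suppose k ≡ 19 (mod 20); write k = 20j + 19. Since 5 ∣ 20, reducing mod 5 gives k ≡ 19 ≡ 4 (mod 5); since 4 ∣ 20, reducing mod 4 gives k ≡ 19 ≡ 3 (mod 4).

(⟸) Conversely, if k ≡ 4 (mod 5) and k ≡ 3 (mod 4), then by the Chinese remainder theorem k ≡ 19 (mod 20). This is exactly k ≡ 19 (mod 20).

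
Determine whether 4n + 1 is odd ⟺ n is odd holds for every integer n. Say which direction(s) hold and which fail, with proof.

[⇒] This fails: take n = 2. Then 4n + 1 = 9, which is odd, yet n = 2 is even, not odd.

[⇐] Suppose n is odd. Since 4 is even, 4n is even for every n, so 4n + 1 has the same parity as 1, which is odd. Hence 4n + 1 is odd.

Only the reverse direction holds.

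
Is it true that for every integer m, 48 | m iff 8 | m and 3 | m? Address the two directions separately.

The forward direction holds; the converse fails.

(⟹) If 48 ∣ m, write m = 48q. Since 48 = 6·8, m = 8·(6q), so 8 ∣ m; and since 48 = 16·3, m = 3·(16q), so 3 ∣ m.

(⟸) This fails: take m = 24. Both 8 ∣ 24 and 3 ∣ 24, yet 24 is not a multiple of 48 (since 24 = 0·48 + 24), so 48 ∤ 24.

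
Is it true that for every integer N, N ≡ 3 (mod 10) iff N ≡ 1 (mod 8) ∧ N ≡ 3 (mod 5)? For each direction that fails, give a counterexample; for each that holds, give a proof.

The forward direction fails; the converse holds.

Forward direction. This fails: N = 3 gives 3 ≡ 3 (mod 10) but 3 ≡ 3 (mod 8), so the conjunction on the right does not hold.

Converse. If N ≡ 1 (mod 8) and N ≡ 3 (mod 5), then by the Chinese remainder theorem N ≡ 33 (mod 40). Since 33 ≡ 3 (mod 10) and 10 ∣ 40, we get N ≡ 3 (mod 10).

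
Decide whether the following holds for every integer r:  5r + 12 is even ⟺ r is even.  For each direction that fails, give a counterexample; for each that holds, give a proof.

(⟹) Suppose 5r + 12 is even. Since 5 is odd, 5r and r have the same parity, so 5r + 12 ≡ r + 12 (mod 2). As 12 is even, 5r + 12 is even exactly when r is even. Thus r is even.

(⟸) Conversely, suppose r is even; write r = 2j. Then 5r + 12 = 5·(2j) + 12 = 2·5j + 12, which is even.

Both directions hold; the statement is true.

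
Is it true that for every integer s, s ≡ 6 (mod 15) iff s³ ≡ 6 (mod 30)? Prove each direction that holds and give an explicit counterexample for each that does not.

Not equivalent: only (⇐) holds.

(⇒) This fails: take s = 21. Then 21 ≡ 6 (mod 15), but 21³ = 9261 ≡ 21 (mod 30), not 6.

(⇐) Conversely, the residues r modulo 30 with r³ ≡ 6 (mod 30) are exactly {6}, and each is ≡ 6 (mod 15).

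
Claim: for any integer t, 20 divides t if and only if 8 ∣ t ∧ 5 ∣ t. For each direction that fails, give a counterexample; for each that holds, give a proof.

[⇐] Suppose 8 ∣ t and 5 ∣ t. Any common multiple of 8 and 5 is a multiple of their lcm; here gcd(8, 5) = 1, so lcm(8, 5) = 8·5 = 40, so 40 ∣ t. Since 20 ∣ 40, it follows that 20 ∣ t.

[⇒] This fails: take t = 20. Certainly 20 ∣ 20, but 8 ∤ 20.

The forward direction fails; the converse holds.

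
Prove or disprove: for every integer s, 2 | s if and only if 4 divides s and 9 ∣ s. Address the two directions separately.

[⇒] This fails: take s = 2. Certainly 2 ∣ 2, but 4 ∤ 2.

[⇐] Suppose 4 ∣ s and 9 ∣ s. Any common multiple of 4 and 9 is a multiple of their lcm; here gcd(4, 9) = 1, so lcm(4, 9) = 4·9 = 36, so 36 ∣ s. Since 2 ∣ 36, it follows that 2 ∣ s.

Only the converse holds.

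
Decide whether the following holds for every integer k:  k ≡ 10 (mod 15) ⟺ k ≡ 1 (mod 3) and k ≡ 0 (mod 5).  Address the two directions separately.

(→) Suppose k ≡ 10 (mod 15); write k = 15j + 10. Since 3 ∣ 15, reducing mod 3 gives k ≡ 10 ≡ 1 (mod 3); since 5 ∣ 15, reducing mod 5 gives k ≡ 10 ≡ 0 (mod 5).

(←) Conversely, if k ≡ 1 (mod 3) and k ≡ 0 (mod 5), then by the Chinese remainder theorem k ≡ 10 (mod 15). This is exactly k ≡ 10 (mod 15).

Both directions hold.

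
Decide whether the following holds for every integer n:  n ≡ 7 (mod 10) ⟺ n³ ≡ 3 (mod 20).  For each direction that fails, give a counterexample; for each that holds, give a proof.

(⇒) This fails: take n = 17. Then 17 ≡ 7 (mod 10), but 17³ = 4913 ≡ 13 (mod 20), not 3.

(⇐) Conversely, the residues r modulo 20 with r³ ≡ 3 (mod 20) are exactly {7}, and each is ≡ 7 (mod 10).

Not equivalent: only (⇐) holds.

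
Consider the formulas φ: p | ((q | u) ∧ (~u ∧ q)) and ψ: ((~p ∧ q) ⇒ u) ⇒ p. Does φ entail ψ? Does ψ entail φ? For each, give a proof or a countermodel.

Equivalent; both directions hold.

(⟹) Assume the antecedent. If p is true, ((~p ∧ q) ⇒ u) ⇒ p reduces to true regardless of the other variables. If p is false, the antecedent forces (q = T, u = F, p = F), and ((~p ∧ q) ⇒ u) ⇒ p holds there. Either way ((~p ∧ q) ⇒ u) ⇒ p holds.

(⟸) Assume the antecedent. If p is true, p | ((q | u) ∧ (~u ∧ q)) reduces to true regardless of the other variables. If p is false, the antecedent forces (q = T, u = F, p = F), and p | ((q | u) ∧ (~u ∧ q)) holds there. Either way p | ((q | u) ∧ (~u ∧ q)) holds.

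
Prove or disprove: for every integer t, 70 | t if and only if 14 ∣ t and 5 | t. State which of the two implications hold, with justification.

Both implications hold.

(←) Suppose 14 ∣ t and 5 ∣ t. Any common multiple of 14 and 5 is a multiple of their lcm; here gcd(14, 5) = 1, so lcm(14, 5) = 14·5 = 70, so 70 ∣ t.

(→) If 70 ∣ t, write t = 70q. Since 70 = 5·14, t = 14·(5q), so 14 ∣ t; and since 70 = 14·5, t = 5·(14q), so 5 ∣ t.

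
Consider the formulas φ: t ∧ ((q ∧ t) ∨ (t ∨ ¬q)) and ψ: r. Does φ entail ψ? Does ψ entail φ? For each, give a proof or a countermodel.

Forward direction. This fails. Under r = F, q = F, t = T, the left side is true but the right side is false.

Converse. This fails. Under r = T, q = F, t = F, the left side is false but the right side is true.

Neither direction holds.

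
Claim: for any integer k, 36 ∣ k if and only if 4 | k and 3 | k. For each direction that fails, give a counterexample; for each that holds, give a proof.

Converse. This fails: take k = 12. Both 4 ∣ 12 and 3 ∣ 12, yet 12 is not a multiple of 36 (since 12 = 0·36 + 12), so 36 ∤ 12.

Forward direction. If 36 ∣ k, write k = 36q. Since 36 = 9·4, k = 4·(9q), so 4 ∣ k; and since 36 = 12·3, k = 3·(12q), so 3 ∣ k.

Not equivalent: only (⇒) holds.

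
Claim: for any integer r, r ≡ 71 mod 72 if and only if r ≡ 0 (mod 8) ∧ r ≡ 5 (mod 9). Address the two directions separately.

(⇒) This fails: r = 71 gives 71 ≡ 71 (mod 72) but 71 ≡ 7 (mod 8), so the conjunction on the right does not hold.

(⇐) This fails: r = 32 satisfies both congruences on the right (32 ≡ 0 mod 8 and 32 ≡ 5 mod 9) yet 32 ≡ 32 (mod 72), not 71.

Both directions fail.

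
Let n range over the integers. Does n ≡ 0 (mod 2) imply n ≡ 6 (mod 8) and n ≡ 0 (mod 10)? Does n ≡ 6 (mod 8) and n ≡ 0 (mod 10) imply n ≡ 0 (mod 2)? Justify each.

(⇒) This fails: n = 0 gives 0 ≡ 0 (mod 2) but 0 ≡ 0 (mod 8), so the conjunction on the right does not hold.

(⇐) Conversely, if n ≡ 6 (mod 8) and n ≡ 0 (mod 10), then by the Chinese remainder theorem n ≡ 30 (mod 40). Since 30 ≡ 0 (mod 2) and 2 ∣ 40, we get n ≡ 0 (mod 2).

The forward direction fails; the converse holds.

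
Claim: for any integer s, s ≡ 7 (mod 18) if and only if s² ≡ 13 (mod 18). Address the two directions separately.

[⇒] Suppose s ≡ 7 (mod 18). Write s = 18j + 7. Then (18j + 7)² = 324j² + 252j + 49 = 18(18j² + 14j + 2) + 13, so s² ≡ 13 (mod 18).

[⇐] This fails: take s = 11. Then 11² = 121 ≡ 13 (mod 18), yet 11 ≡ 11 (mod 18), not 7.

Only the forward implication holds.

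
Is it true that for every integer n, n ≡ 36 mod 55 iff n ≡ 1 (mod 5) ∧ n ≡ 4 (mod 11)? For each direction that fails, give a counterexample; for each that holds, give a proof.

Neither direction holds.

(⇒) This fails: n = 36 gives 36 ≡ 36 (mod 55) but 36 ≡ 3 (mod 11), so the conjunction on the right does not hold.

(⇐) This fails: n = 26 satisfies both congruences on the right (26 ≡ 1 mod 5 and 26 ≡ 4 mod 11) yet 26 ≡ 26 (mod 55), not 36.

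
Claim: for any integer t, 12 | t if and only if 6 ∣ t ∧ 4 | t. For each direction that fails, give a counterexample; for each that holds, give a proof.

(⇒) If 12 ∣ t, write t = 12q. Since 12 = 2·6, t = 6·(2q), so 6 ∣ t; and since 12 = 3·4, t = 4·(3q), so 4 ∣ t.

(⇐) Suppose 6 ∣ t and 4 ∣ t. Any common multiple of 6 and 4 is a multiple of their lcm; here lcm(6, 4) = 6·4/gcd(6, 4) = 24/2 = 12, so 12 ∣ t.

Both implications hold.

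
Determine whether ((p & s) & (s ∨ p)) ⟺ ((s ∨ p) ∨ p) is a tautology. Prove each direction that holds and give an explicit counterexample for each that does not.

Only the forward implication holds.

(→) Assume the antecedent. If s is true, (s ∨ p) ∨ p reduces to true regardless of the other variables. If s is false, the antecedent cannot hold. Either way (s ∨ p) ∨ p holds.

(←) This fails. Under s = T, p = F, the left side is false but the right side is true.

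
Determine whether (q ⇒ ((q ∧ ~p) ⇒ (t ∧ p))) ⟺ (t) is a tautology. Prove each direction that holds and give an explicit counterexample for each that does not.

(⇒) fails and (⇐) fails.

(⟹) This fails. Under t = F, q = F, p = F, the left side is true but the right side is false.

(⟸) This fails. Under t = T, q = T, p = F, the left side is false but the right side is true.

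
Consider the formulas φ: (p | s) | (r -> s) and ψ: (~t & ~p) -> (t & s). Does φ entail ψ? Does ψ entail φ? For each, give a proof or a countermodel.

Both directions fail.

[⇒] This fails. Under r = F, p = F, t = F, s = F, the left side is true but the right side is false.

[⇐] This fails. Under r = T, p = F, t = T, s = F, the left side is false but the right side is true.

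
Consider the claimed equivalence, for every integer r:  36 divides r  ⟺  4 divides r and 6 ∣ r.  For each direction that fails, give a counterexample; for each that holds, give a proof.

The forward direction holds; the converse fails.

Forward direction. If 36 ∣ r, write r = 36q. Since 36 = 9·4, r = 4·(9q), so 4 ∣ r; and since 36 = 6·6, r = 6·(6q), so 6 ∣ r.

Converse. This fails: take r = 12. Both 4 ∣ 12 and 6 ∣ 12, yet 12 is not a multiple of 36 (since 12 = 0·36 + 12), so 36 ∤ 12.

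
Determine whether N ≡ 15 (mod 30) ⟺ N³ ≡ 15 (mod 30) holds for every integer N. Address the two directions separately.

(→) Suppose N ≡ 15 (mod 30). Write N = 30j + 15. Then (30j + 15)³ = 27000j³ + 40500j² + 20250j + 3375 = 30(900j³ + 1350j² + 675j + 112) + 15, so N³ ≡ 15 (mod 30).

(←) Conversely, suppose N³ ≡ 15 (mod 30). The only residue r in {0, …, 29} with r³ ≡ 15 (mod 30) is r = 15, so N ≡ 15 (mod 30).

Both directions hold; the statement is true.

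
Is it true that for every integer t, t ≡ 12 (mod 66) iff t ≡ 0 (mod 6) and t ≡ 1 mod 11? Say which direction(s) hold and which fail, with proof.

[⇒] Suppose t ≡ 12 (mod 66); write t = 66j + 12. Since 6 ∣ 66, reducing mod 6 gives t ≡ 12 ≡ 0 (mod 6); since 11 ∣ 66, reducing mod 11 gives t ≡ 12 ≡ 1 (mod 11).

[⇐] Conversely, if t ≡ 0 (mod 6) and t ≡ 1 (mod 11), then by the Chinese remainder theorem t ≡ 12 (mod 66). This is exactly t ≡ 12 (mod 66).

Both implications hold.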